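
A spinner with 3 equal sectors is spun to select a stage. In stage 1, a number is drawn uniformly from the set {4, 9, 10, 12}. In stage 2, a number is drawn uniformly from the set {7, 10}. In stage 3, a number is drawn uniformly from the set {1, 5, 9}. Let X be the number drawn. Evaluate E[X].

E[X | stage 1] = (4+9+10+12)/4 = 35/4.
E[X | stage 2] = (7+10)/2 = 17/2.
E[X | stage 3] = (1+5+9)/3 = 5.
By the law of total expectation,
E[X] = (1/3)·(35/4) + (1/3)·(17/2) + (1/3)·(5) = 89/12.

89/12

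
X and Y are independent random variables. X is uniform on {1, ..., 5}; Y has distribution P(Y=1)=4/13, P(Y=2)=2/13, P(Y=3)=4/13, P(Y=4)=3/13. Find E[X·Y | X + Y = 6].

P(X + Y = 6) = 1/5.
Summing XY·P(x,y) over outcomes with X + Y = 6 gives 96/65.
E[X·Y | X + Y = 6] = (96/65) / (1/5) = 96/13.

96/13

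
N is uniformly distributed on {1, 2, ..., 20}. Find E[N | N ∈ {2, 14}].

8

P(N ∈ {2, 14}) = 1/10.
Σ over the event: 2·1/20 + 14·1/20 = 4/5.
E[N | N ∈ {2, 14}] = (4/5) / (1/10) = 8.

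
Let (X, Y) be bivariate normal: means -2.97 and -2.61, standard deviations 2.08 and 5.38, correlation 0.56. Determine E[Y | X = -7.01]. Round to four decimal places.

-8.4618

The regression of Y on X has slope ρ·σ_Y/σ_X and passes through (μ_X, μ_Y).
E[Y | X=-7.01] = -2.61 + (0.56)·(5.38/2.08)·(-7.01 − (-2.97)) = -2.61 + (1.44846)·(-4.04) = -8.4618.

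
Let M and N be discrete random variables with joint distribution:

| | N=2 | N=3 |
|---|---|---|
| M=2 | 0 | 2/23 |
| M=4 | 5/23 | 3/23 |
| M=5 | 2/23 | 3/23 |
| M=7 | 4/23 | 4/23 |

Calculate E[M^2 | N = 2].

P(N = 2) = 11/23.
Σ M^2·P over the event = 16·(5/23) + 25·(2/23) + 49·(4/23) = 326/23.
E[M^2 | N = 2] = (326/23) / (11/23) = 326/11.

326/11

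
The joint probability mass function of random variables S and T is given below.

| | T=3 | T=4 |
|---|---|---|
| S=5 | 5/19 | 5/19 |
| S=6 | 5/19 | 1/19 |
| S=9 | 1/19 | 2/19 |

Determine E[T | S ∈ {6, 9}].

10/3

P(S ∈ {6, 9}) = 9/19.
Σ T·P over the event = 3·(5/19) + 4·(1/19) + 3·(1/19) + 4·(2/19) = 30/19.
E[T | S ∈ {6, 9}] = (30/19) / (9/19) = 10/3.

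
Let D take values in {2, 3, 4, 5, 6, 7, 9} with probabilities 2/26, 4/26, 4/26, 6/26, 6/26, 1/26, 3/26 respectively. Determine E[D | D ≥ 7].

17/2

P(D ≥ 7) = 2/13.
Σ over the event: 7·1/26 + 9·3/26 = 17/13.
E[D | D ≥ 7] = (17/13) / (2/13) = 17/2.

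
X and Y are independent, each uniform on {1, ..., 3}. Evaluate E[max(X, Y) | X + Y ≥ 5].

3

Outcomes with X + Y ≥ 5: (2,3), (3,2), (3,3), each with probability 1/9.
E[max(X, Y) | X + Y ≥ 5] = (3 + 3 + 3) / 3 = 3.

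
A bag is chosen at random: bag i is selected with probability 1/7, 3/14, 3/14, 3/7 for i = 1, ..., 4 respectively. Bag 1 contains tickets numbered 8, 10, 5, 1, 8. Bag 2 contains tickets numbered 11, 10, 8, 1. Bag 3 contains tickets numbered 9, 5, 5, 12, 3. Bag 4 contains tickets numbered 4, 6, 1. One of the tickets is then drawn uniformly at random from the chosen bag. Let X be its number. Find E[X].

111/20

E[X | bag 1] = (8+10+5+1+8)/5 = 32/5.
E[X | bag 2] = (11+10+8+1)/4 = 15/2.
E[X | bag 3] = (9+5+5+12+3)/5 = 34/5.
E[X | bag 4] = (4+6+1)/3 = 11/3.
E[X] = (1/7)·(32/5) + (3/14)·(15/2) + (3/14)·(34/5) + (3/7)·(11/3) = 111/20.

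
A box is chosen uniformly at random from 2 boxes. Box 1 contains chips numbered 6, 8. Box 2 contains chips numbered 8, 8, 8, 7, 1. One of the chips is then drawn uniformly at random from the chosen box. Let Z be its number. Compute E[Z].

67/10

E[Z | box 1] = (6+8)/2 = 7.
E[Z | box 2] = (8+8+8+7+1)/5 = 32/5.
By the law of total expectation,
E[Z] = (1/2)·(7) + (1/2)·(32/5) = 67/10.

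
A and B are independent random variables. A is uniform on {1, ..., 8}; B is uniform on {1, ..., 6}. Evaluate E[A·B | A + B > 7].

P(A + B > 7) = 9/16.
Summing AB·P(x,y) over outcomes with A + B > 7 gives 105/8.
E[A·B | A + B > 7] = (105/8) / (9/16) = 70/3.

70/3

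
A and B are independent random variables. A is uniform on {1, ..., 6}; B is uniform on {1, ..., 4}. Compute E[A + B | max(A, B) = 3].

24/5

P(max(A, B) = 3) = 5/24.
Summing (A+B)·P(x,y) over outcomes with max(A, B) = 3 gives 1.
E[A + B | max(A, B) = 3] = (1) / (5/24) = 24/5.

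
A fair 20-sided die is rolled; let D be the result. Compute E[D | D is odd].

Given D is odd, D is equally likely to be any of {1, 3, 5, 7, 9, 11, 13, 15, 17, 19}.
E[D | D is odd] = (1 + 3 + 5 + 7 + 9 + 11 + 13 + 15 + 17 + 19) / 10 = 10.

10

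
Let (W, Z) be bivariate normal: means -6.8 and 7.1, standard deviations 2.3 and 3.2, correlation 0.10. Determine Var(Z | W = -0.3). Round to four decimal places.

For a bivariate normal, Var(Z | W=x) = σ_Z²(1 − ρ²).
Var(Z | W=-0.3) = (3.2)²·(1 − (0.10)²) = 10.24·0.99 = 10.1376.

10.1376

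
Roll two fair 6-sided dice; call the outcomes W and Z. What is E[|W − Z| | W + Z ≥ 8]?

26/15

P(W + Z ≥ 8) = 5/12.
Summing |W−Z|·P(x,y) over outcomes with W + Z ≥ 8 gives 13/18.
E[|W − Z| | W + Z ≥ 8] = (13/18) / (5/12) = 26/15.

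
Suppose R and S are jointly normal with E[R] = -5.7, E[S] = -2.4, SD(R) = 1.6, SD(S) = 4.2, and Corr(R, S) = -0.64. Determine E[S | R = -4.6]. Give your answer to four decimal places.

The regression of S on R has slope ρ·σ_S/σ_R and passes through (μ_R, μ_S).
E[S | R=-4.6] = -2.4 + (-0.64)·(4.2/1.6)·(-4.6 − (-5.7)) = -2.4 + (-1.68)·(1.1) = -4.2480.

-4.2480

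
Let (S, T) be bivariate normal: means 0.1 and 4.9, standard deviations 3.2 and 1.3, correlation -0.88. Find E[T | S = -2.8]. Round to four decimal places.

5.9368

E[T | S=x] = μ_T + ρ(σ_T/σ_S)(x − μ_S) for jointly normal variables.
E[T | S=-2.8] = 4.9 + (-0.88)·(1.3/3.2)·(-2.8 − (0.1)) = 4.9 + (-0.3575)·(-2.9) = 5.9368.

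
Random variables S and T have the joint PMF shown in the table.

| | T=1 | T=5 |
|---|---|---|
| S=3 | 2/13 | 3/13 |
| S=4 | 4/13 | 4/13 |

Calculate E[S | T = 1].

P(T = 1) = 6/13.
Σ S·P over the event = 3·(2/13) + 4·(4/13) = 22/13.
E[S | T = 1] = (22/13) / (6/13) = 11/3.

11/3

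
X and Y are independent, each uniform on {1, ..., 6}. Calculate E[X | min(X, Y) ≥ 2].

P(min(X, Y) ≥ 2) = 25/36.
Summing X·P(x,y) over outcomes with min(X, Y) ≥ 2 gives 25/9.
E[X | min(X, Y) ≥ 2] = (25/9) / (25/36) = 4.

4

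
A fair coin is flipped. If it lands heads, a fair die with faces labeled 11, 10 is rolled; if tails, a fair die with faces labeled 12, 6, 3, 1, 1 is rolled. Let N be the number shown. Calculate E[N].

E[N | heads] = (11+10)/2 = 21/2.
E[N | tails] = (12+6+3+1+1)/5 = 23/5.
E[N] = (1/2)·(21/2) + (1/2)·(23/5) = 151/20.

151/20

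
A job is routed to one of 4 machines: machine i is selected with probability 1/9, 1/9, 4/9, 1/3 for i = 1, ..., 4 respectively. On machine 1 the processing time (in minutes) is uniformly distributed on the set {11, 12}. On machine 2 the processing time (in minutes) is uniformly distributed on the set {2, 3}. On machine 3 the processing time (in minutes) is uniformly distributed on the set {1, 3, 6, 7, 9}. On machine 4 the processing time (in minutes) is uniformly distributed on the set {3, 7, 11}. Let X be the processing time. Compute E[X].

E[X | machine 1] = (11+12)/2 = 23/2.
E[X | machine 2] = (2+3)/2 = 5/2.
E[X | machine 3] = (1+3+6+7+9)/5 = 26/5.
E[X | machine 4] = (3+7+11)/3 = 7.
E[X] = (1/9)·(23/2) + (1/9)·(5/2) + (4/9)·(26/5) + (1/3)·(7) = 31/5.

31/5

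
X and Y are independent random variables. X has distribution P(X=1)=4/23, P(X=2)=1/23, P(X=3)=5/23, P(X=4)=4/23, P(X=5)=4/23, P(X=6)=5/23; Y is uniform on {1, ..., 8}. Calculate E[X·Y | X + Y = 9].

P(X + Y = 9) = 1/8.
Summing XY·P(x,y) over outcomes with X + Y = 9 gives 193/92.
E[X·Y | X + Y = 9] = (193/92) / (1/8) = 386/23.

386/23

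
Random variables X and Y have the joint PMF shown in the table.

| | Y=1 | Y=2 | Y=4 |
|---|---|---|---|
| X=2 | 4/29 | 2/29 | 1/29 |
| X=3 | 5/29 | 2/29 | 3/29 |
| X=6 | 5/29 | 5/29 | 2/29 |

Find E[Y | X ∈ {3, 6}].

2

P(X ∈ {3, 6}) = 22/29.
Σ Y·P over the event = 1·(5/29) + 2·(2/29) + 4·(3/29) + 1·(5/29) + 2·(5/29) + 4·(2/29) = 44/29.
E[Y | X ∈ {3, 6}] = (44/29) / (22/29) = 2.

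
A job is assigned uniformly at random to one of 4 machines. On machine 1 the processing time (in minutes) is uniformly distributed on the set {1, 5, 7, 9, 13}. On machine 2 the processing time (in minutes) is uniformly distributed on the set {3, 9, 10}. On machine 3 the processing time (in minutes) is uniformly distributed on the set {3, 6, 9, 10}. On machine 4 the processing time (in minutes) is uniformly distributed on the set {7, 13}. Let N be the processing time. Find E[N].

47/6

E[N | machine 1] = (1+5+7+9+13)/5 = 7.
E[N | machine 2] = (3+9+10)/3 = 22/3.
E[N | machine 3] = (3+6+9+10)/4 = 7.
E[N | machine 4] = (7+13)/2 = 10.
E[N] = (1/4)·(7) + (1/4)·(22/3) + (1/4)·(7) + (1/4)·(10) = 47/6.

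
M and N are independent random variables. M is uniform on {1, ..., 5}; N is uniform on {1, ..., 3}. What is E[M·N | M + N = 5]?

P(M + N = 5) = 1/5.
Summing MN·P(x,y) over outcomes with M + N = 5 gives 16/15.
E[M·N | M + N = 5] = (16/15) / (1/5) = 16/3.

16/3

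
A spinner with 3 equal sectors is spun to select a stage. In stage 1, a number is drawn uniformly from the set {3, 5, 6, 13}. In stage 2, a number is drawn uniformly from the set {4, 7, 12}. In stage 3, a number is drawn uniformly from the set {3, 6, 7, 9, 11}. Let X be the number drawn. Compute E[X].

E[X | stage 1] = (3+5+6+13)/4 = 27/4.
E[X | stage 2] = (4+7+12)/3 = 23/3.
E[X | stage 3] = (3+6+7+9+11)/5 = 36/5.
By the law of total expectation,
E[X] = (1/3)·(27/4) + (1/3)·(23/3) + (1/3)·(36/5) = 1297/180.

1297/180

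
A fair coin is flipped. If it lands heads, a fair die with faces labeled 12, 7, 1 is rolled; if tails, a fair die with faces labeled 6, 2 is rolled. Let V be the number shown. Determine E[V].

E[V | heads] = (12+7+1)/3 = 20/3.
E[V | tails] = (6+2)/2 = 4.
By the law of total expectation,
E[V] = (1/2)·(20/3) + (1/2)·(4) = 16/3.

16/3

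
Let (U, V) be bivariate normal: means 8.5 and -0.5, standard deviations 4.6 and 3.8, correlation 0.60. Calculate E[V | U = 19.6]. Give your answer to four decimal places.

5.0017

E[V | U=x] = μ_V + ρ(σ_V/σ_U)(x − μ_U) for jointly normal variables.
E[V | U=19.6] = -0.5 + (0.60)·(3.8/4.6)·(19.6 − (8.5)) = -0.5 + (0.49565)·(11.1) = 5.0017.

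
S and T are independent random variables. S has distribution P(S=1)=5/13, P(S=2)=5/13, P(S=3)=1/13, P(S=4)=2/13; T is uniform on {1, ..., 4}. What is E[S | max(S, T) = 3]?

24/13

P(max(S, T) = 3) = 1/4.
Summing S·P(x,y) over outcomes with max(S, T) = 3 gives 6/13.
E[S | max(S, T) = 3] = (6/13) / (1/4) = 24/13.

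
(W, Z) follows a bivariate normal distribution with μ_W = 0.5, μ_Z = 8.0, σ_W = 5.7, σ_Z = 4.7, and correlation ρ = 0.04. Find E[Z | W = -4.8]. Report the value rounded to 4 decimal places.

7.8252

The regression of Z on W has slope ρ·σ_Z/σ_W and passes through (μ_W, μ_Z).
E[Z | W=-4.8] = 8.0 + (0.04)·(4.7/5.7)·(-4.8 − (0.5)) = 8.0 + (0.032982)·(-5.3) = 7.8252.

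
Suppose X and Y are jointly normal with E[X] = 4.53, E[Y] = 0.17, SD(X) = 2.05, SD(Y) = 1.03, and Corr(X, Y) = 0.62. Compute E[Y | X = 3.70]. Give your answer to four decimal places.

The regression of Y on X has slope ρ·σ_Y/σ_X and passes through (μ_X, μ_Y).
E[Y | X=3.70] = 0.17 + (0.62)·(1.03/2.05)·(3.70 − (4.53)) = 0.17 + (0.31151)·(-0.83) = -0.0886.

-0.0886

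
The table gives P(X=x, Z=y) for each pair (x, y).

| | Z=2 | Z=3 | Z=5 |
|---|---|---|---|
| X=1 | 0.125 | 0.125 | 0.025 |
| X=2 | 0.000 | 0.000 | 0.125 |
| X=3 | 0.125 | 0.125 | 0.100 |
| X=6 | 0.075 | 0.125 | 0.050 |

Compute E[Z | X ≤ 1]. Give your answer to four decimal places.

2.7273

P(X ≤ 1) = 0.275.
Σ Z·P over the event = 2·(0.125) + 3·(0.125) + 5·(0.025) = 0.750.
E[Z | X ≤ 1] = (0.750) / (0.275) = 2.7273.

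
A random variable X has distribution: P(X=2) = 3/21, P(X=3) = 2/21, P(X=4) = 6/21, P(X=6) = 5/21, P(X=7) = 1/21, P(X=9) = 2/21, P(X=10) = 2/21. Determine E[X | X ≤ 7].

P(X ≤ 7) = 17/21.
Σ over the event: 2·1/7 + 3·2/21 + 4·2/7 + 6·5/21 + 7·1/21 = 73/21.
E[X | X ≤ 7] = (73/21) / (17/21) = 73/17.

73/17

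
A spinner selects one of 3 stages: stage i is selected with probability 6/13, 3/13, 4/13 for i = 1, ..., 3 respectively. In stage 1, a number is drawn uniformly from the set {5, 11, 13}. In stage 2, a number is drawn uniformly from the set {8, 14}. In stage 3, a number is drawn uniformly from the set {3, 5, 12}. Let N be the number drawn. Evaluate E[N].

E[N | stage 1] = (5+11+13)/3 = 29/3.
E[N | stage 2] = (8+14)/2 = 11.
E[N | stage 3] = (3+5+12)/3 = 20/3.
E[N] = (6/13)·(29/3) + (3/13)·(11) + (4/13)·(20/3) = 353/39.

353/39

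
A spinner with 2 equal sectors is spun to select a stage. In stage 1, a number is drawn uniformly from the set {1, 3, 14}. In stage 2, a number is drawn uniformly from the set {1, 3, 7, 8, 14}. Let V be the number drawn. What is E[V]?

E[V | stage 1] = (1+3+14)/3 = 6.
E[V | stage 2] = (1+3+7+8+14)/5 = 33/5.
By the law of total expectation,
E[V] = (1/2)·(6) + (1/2)·(33/5) = 63/10.

63/10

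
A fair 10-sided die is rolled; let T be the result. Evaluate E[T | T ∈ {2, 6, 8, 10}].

13/2

P(T ∈ {2, 6, 8, 10}) = 2/5.
Σ over the event: 2·1/10 + 6·1/10 + 8·1/10 + 10·1/10 = 13/5.
E[T | T ∈ {2, 6, 8, 10}] = (13/5) / (2/5) = 13/2.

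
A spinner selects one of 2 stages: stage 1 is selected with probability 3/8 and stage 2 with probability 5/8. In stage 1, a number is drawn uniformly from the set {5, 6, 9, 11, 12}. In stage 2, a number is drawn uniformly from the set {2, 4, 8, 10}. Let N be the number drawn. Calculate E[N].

E[N | stage 1] = (5+6+9+11+12)/5 = 43/5.
E[N | stage 2] = (2+4+8+10)/4 = 6.
By the law of total expectation,
E[N] = (3/8)·(43/5) + (5/8)·(6) = 279/40.

279/40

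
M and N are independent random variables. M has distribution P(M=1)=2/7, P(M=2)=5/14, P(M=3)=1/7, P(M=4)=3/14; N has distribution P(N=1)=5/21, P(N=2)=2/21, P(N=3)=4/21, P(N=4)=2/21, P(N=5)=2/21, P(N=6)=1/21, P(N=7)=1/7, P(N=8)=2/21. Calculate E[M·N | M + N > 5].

1092/79

P(M + N > 5) = 79/147.
Summing MN·P(x,y) over outcomes with M + N > 5 gives 52/7.
E[M·N | M + N > 5] = (52/7) / (79/147) = 1092/79.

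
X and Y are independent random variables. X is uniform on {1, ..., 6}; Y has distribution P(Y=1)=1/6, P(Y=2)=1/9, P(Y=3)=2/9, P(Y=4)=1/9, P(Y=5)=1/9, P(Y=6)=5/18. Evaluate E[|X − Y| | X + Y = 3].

P(X + Y = 3) = 5/108.
Summing |X−Y|·P(x,y) over outcomes with X + Y = 3 gives 5/108.
E[|X − Y| | X + Y = 3] = (5/108) / (5/108) = 1.

1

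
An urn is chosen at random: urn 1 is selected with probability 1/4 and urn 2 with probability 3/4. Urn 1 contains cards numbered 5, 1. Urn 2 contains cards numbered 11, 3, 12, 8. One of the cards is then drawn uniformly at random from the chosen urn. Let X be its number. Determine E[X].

57/8

E[X | urn 1] = (5+1)/2 = 3.
E[X | urn 2] = (11+3+12+8)/4 = 17/2.
By the law of total expectation,
E[X] = (1/4)·(3) + (3/4)·(17/2) = 57/8.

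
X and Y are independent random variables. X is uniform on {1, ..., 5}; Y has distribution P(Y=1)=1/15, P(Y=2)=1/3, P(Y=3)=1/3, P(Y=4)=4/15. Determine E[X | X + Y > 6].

118/27

P(X + Y > 6) = 9/25.
Summing X·P(x,y) over outcomes with X + Y > 6 gives 118/75.
E[X | X + Y > 6] = (118/75) / (9/25) = 118/27.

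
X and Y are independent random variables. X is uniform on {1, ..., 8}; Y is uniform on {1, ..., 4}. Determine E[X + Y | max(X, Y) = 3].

24/5

Outcomes with max(X, Y) = 3: (1,3), (2,3), (3,1), (3,2), (3,3), each with probability 1/32.
E[X + Y | max(X, Y) = 3] = (4 + 5 + 4 + 5 + 6) / 5 = 24/5.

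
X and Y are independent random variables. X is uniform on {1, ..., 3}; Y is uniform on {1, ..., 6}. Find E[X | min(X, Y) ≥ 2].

Outcomes with min(X, Y) ≥ 2: (2,2), (2,3), (2,4), (2,5), (2,6), (3,2), (3,3), (3,4), (3,5), (3,6), each with probability 1/18.
E[X | min(X, Y) ≥ 2] = (2 + 2 + 2 + 2 + 2 + 3 + 3 + 3 + 3 + 3) / 10 = 5/2.

5/2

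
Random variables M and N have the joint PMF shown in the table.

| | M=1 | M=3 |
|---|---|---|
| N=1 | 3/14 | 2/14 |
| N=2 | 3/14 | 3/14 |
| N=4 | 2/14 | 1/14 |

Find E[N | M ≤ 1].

17/8

P(M ≤ 1) = 4/7.
Summing N·P(M=x,N=y) over the conditioning event gives 17/14.
E[N | M ≤ 1] = (17/14) / (4/7) = 17/8.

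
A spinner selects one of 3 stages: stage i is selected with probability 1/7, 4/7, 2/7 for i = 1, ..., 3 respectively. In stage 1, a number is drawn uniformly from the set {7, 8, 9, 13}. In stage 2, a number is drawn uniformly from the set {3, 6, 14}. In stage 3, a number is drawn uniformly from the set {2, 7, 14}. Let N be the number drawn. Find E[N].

E[N | stage 1] = (7+8+9+13)/4 = 37/4.
E[N | stage 2] = (3+6+14)/3 = 23/3.
E[N | stage 3] = (2+7+14)/3 = 23/3.
E[N] = (1/7)·(37/4) + (4/7)·(23/3) + (2/7)·(23/3) = 221/28.

221/28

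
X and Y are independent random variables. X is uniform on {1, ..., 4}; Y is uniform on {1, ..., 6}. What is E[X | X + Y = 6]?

Outcomes with X + Y = 6: (1,5), (2,4), (3,3), (4,2), each with probability 1/24.
E[X | X + Y = 6] = (1 + 2 + 3 + 4) / 4 = 5/2.

5/2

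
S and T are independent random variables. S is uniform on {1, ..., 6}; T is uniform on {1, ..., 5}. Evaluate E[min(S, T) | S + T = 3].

P(S + T = 3) = 1/15.
Summing min(S,T)·P(x,y) over outcomes with S + T = 3 gives 1/15.
E[min(S, T) | S + T = 3] = (1/15) / (1/15) = 1.

1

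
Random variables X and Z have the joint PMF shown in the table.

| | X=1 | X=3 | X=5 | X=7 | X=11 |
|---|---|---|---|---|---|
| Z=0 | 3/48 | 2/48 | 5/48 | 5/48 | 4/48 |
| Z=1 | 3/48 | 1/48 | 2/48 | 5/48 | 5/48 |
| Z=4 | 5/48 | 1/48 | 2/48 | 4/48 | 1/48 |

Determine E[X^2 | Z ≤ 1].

1787/35

P(Z ≤ 1) = 35/48.
Summing X^2·P(X=x,Z=y) over the conditioning event gives 1787/48.
E[X^2 | Z ≤ 1] = (1787/48) / (35/48) = 1787/35.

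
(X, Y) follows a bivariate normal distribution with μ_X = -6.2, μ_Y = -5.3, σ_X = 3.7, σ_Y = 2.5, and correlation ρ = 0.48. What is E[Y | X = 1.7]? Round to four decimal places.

E[Y | X=x] = μ_Y + ρ(σ_Y/σ_X)(x − μ_X) for jointly normal variables.
E[Y | X=1.7] = -5.3 + (0.48)·(2.5/3.7)·(1.7 − (-6.2)) = -5.3 + (0.324324)·(7.9) = -2.7378.

-2.7378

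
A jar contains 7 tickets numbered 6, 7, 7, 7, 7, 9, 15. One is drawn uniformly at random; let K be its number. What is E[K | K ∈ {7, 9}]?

37/5

P(K ∈ {7, 9}) = 5/7.
Σ over the event: 7·4/7 + 9·1/7 = 37/7.
E[K | K ∈ {7, 9}] = (37/7) / (5/7) = 37/5.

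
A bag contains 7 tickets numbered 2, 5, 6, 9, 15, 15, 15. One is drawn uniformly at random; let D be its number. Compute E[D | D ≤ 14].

11/2

P(D ≤ 14) = 4/7.
Σ over the event: 2·1/7 + 5·1/7 + 6·1/7 + 9·1/7 = 22/7.
E[D | D ≤ 14] = (22/7) / (4/7) = 11/2.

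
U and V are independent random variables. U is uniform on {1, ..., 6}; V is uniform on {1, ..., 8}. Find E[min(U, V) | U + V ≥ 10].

67/15

P(U + V ≥ 10) = 5/16.
Summing min(U,V)·P(x,y) over outcomes with U + V ≥ 10 gives 67/48.
E[min(U, V) | U + V ≥ 10] = (67/48) / (5/16) = 67/15.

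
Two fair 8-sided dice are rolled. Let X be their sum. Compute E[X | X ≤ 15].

80/9

P(X ≤ 15) = 63/64.
E[X | X ≤ 15] = (35/4) / (63/64) = 80/9.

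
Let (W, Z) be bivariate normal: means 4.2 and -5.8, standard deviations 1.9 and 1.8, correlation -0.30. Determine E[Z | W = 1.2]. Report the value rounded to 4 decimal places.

-4.9474

For a bivariate normal, E[Z | W=x] = μ_Z + ρ·(σ_Z/σ_W)·(x − μ_W).
E[Z | W=1.2] = -5.8 + (-0.30)·(1.8/1.9)·(1.2 − (4.2)) = -5.8 + (-0.28421)·(-3) = -4.9474.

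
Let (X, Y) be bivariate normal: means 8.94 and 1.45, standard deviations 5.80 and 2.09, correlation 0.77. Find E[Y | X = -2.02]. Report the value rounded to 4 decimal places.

-1.5910

The regression of Y on X has slope ρ·σ_Y/σ_X and passes through (μ_X, μ_Y).
E[Y | X=-2.02] = 1.45 + (0.77)·(2.09/5.80)·(-2.02 − (8.94)) = 1.45 + (0.277466)·(-10.96) = -1.5910.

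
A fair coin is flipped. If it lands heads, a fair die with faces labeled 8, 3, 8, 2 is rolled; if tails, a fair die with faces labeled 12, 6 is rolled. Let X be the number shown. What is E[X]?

E[X | heads] = (8+3+8+2)/4 = 21/4.
E[X | tails] = (12+6)/2 = 9.
By the law of total expectation,
E[X] = (1/2)·(21/4) + (1/2)·(9) = 57/8.

57/8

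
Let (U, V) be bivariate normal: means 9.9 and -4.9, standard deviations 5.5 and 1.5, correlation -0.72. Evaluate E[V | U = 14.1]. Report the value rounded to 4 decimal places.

-5.7247

The regression of V on U has slope ρ·σ_V/σ_U and passes through (μ_U, μ_V).
E[V | U=14.1] = -4.9 + (-0.72)·(1.5/5.5)·(14.1 − (9.9)) = -4.9 + (-0.19636)·(4.2) = -5.7247.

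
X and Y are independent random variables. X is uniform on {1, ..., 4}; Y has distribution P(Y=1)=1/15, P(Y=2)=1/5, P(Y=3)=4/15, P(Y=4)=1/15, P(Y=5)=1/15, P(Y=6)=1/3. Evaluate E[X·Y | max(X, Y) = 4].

P(max(X, Y) = 4) = 1/5.
Summing XY·P(x,y) over outcomes with max(X, Y) = 4 gives 29/15.
E[X·Y | max(X, Y) = 4] = (29/15) / (1/5) = 29/3.

29/3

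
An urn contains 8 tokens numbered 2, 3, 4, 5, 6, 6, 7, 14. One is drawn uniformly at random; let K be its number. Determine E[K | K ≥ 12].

14

P(K ≥ 12) = 1/8.
Σ over the event: 14·1/8 = 7/4.
E[K | K ≥ 12] = (7/4) / (1/8) = 14.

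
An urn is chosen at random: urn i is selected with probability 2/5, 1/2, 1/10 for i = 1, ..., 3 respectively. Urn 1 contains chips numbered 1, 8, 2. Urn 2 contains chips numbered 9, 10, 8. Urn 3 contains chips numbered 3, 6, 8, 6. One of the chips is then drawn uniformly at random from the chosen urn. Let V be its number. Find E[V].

E[V | urn 1] = (1+8+2)/3 = 11/3.
E[V | urn 2] = (9+10+8)/3 = 9.
E[V | urn 3] = (3+6+8+6)/4 = 23/4.
E[V] = (2/5)·(11/3) + (1/2)·(9) + (1/10)·(23/4) = 157/24.

157/24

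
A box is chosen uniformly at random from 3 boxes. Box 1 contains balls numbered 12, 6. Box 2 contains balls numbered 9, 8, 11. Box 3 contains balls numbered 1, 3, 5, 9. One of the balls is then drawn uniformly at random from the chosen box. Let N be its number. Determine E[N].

E[N | box 1] = (12+6)/2 = 9.
E[N | box 2] = (9+8+11)/3 = 28/3.
E[N | box 3] = (1+3+5+9)/4 = 9/2.
By the law of total expectation,
E[N] = (1/3)·(9) + (1/3)·(28/3) + (1/3)·(9/2) = 137/18.

137/18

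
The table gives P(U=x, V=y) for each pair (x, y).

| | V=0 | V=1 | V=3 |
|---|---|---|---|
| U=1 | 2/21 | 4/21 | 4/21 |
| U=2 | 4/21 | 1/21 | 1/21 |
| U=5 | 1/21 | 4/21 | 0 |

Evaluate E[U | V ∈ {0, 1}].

P(V ∈ {0, 1}) = 16/21.
Σ U·P over the event = 1·(2/21) + 1·(4/21) + 2·(4/21) + 2·(1/21) + 5·(1/21) + 5·(4/21) = 41/21.
E[U | V ∈ {0, 1}] = (41/21) / (16/21) = 41/16.

41/16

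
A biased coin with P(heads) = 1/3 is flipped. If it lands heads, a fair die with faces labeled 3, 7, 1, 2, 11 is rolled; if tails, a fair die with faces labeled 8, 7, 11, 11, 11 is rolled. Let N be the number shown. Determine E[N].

8

E[N | heads] = (3+7+1+2+11)/5 = 24/5.
E[N | tails] = (8+7+11+11+11)/5 = 48/5.
By the law of total expectation,
E[N] = (1/3)·(24/5) + (2/3)·(48/5) = 8.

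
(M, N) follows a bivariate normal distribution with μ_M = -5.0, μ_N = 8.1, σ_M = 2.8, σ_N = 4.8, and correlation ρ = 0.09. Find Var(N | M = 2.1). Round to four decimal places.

The conditional variance in a bivariate normal is σ_N²(1 − ρ²), independent of x.
Var(N | M=2.1) = (4.8)²·(1 − (0.09)²) = 23.04·0.9919 = 22.8534.

22.8534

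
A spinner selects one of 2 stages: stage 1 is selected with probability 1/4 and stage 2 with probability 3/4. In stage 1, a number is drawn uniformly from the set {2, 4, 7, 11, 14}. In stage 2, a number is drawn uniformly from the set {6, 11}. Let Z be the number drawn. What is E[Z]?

E[Z | stage 1] = (2+4+7+11+14)/5 = 38/5.
E[Z | stage 2] = (6+11)/2 = 17/2.
By the law of total expectation,
E[Z] = (1/4)·(38/5) + (3/4)·(17/2) = 331/40.

331/40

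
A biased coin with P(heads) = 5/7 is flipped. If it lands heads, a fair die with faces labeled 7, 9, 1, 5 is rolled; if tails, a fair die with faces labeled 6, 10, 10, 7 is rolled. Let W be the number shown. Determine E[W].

44/7

E[W | heads] = (7+9+1+5)/4 = 11/2.
E[W | tails] = (6+10+10+7)/4 = 33/4.
By the law of total expectation,
E[W] = (5/7)·(11/2) + (2/7)·(33/4) = 44/7.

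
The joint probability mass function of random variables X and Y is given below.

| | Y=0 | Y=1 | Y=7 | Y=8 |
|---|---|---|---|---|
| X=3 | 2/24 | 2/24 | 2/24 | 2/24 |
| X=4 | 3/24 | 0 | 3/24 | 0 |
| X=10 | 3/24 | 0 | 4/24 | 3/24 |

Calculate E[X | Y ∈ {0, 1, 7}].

P(Y ∈ {0, 1, 7}) = 19/24.
Σ X·P over the event = 3·(2/24) + 3·(2/24) + 3·(2/24) + 4·(3/24) + 4·(3/24) + 10·(3/24) + 10·(4/24) = 14/3.
E[X | Y ∈ {0, 1, 7}] = (14/3) / (19/24) = 112/19.

112/19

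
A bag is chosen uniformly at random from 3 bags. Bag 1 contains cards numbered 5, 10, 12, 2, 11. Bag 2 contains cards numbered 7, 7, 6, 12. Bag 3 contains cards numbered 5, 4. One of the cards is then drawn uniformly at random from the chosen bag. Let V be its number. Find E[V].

E[V | bag 1] = (5+10+12+2+11)/5 = 8.
E[V | bag 2] = (7+7+6+12)/4 = 8.
E[V | bag 3] = (5+4)/2 = 9/2.
By the law of total expectation,
E[V] = (1/3)·(8) + (1/3)·(8) + (1/3)·(9/2) = 41/6.

41/6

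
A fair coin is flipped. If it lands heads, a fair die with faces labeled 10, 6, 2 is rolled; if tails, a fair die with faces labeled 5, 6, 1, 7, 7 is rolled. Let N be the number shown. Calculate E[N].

E[N | heads] = (10+6+2)/3 = 6.
E[N | tails] = (5+6+1+7+7)/5 = 26/5.
E[N] = (1/2)·(6) + (1/2)·(26/5) = 28/5.

28/5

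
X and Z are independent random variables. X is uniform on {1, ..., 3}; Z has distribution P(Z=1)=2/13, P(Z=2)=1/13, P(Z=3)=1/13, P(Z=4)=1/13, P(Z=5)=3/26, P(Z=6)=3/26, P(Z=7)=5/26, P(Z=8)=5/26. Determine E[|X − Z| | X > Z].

P(X > Z) = 5/39.
Summing |X−Z|·P(x,y) over outcomes with X > Z gives 7/39.
E[|X − Z| | X > Z] = (7/39) / (5/39) = 7/5.

7/5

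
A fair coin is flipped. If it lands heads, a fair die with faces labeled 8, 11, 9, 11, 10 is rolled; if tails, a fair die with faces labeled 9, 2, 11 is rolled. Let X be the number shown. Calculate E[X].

E[X | heads] = (8+11+9+11+10)/5 = 49/5.
E[X | tails] = (9+2+11)/3 = 22/3.
E[X] = (1/2)·(49/5) + (1/2)·(22/3) = 257/30.

257/30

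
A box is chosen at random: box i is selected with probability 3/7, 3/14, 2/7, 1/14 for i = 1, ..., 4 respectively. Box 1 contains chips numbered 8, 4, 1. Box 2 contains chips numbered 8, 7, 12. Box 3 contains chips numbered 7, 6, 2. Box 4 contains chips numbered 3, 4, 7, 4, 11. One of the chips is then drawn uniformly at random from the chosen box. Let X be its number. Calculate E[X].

197/35

E[X | box 1] = (8+4+1)/3 = 13/3.
E[X | box 2] = (8+7+12)/3 = 9.
E[X | box 3] = (7+6+2)/3 = 5.
E[X | box 4] = (3+4+7+4+11)/5 = 29/5.
E[X] = (3/7)·(13/3) + (3/14)·(9) + (2/7)·(5) + (1/14)·(29/5) = 197/35.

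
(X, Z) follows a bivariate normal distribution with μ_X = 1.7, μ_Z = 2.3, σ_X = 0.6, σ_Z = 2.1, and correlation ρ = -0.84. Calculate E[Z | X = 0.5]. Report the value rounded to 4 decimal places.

E[Z | X=x] = μ_Z + ρ(σ_Z/σ_X)(x − μ_X) for jointly normal variables.
E[Z | X=0.5] = 2.3 + (-0.84)·(2.1/0.6)·(0.5 − (1.7)) = 2.3 + (-2.94)·(-1.2) = 5.8280.

5.8280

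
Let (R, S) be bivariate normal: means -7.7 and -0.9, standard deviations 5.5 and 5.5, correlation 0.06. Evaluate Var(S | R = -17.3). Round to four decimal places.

For a bivariate normal, Var(S | R=x) = σ_S²(1 − ρ²).
Var(S | R=-17.3) = (5.5)²·(1 − (0.06)²) = 30.25·0.9964 = 30.1411.

30.1411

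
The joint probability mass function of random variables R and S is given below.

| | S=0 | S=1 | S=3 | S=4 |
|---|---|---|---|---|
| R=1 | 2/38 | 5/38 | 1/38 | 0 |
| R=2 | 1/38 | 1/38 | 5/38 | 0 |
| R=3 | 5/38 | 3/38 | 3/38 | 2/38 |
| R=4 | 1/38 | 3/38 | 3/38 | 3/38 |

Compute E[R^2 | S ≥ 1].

P(S ≥ 1) = 29/38.
Summing R^2·P(R=x,S=y) over the conditioning event gives 123/19.
E[R^2 | S ≥ 1] = (123/19) / (29/38) = 246/29.

246/29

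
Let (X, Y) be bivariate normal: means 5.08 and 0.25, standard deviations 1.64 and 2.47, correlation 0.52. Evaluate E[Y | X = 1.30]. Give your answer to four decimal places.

E[Y | X=x] = μ_Y + ρ(σ_Y/σ_X)(x − μ_X) for jointly normal variables.
E[Y | X=1.30] = 0.25 + (0.52)·(2.47/1.64)·(1.30 − (5.08)) = 0.25 + (0.78317)·(-3.78) = -2.7104.

-2.7104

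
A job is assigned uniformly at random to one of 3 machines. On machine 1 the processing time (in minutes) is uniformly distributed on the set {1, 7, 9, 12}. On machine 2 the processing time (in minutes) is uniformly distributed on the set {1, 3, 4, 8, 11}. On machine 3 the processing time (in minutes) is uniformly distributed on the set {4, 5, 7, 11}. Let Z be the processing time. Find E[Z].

E[Z | machine 1] = (1+7+9+12)/4 = 29/4.
E[Z | machine 2] = (1+3+4+8+11)/5 = 27/5.
E[Z | machine 3] = (4+5+7+11)/4 = 27/4.
By the law of total expectation,
E[Z] = (1/3)·(29/4) + (1/3)·(27/5) + (1/3)·(27/4) = 97/15.

97/15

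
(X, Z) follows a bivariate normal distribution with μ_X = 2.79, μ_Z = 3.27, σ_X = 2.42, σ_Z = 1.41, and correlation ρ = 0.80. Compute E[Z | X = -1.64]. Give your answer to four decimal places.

For a bivariate normal, E[Z | X=x] = μ_Z + ρ·(σ_Z/σ_X)·(x − μ_X).
E[Z | X=-1.64] = 3.27 + (0.80)·(1.41/2.42)·(-1.64 − (2.79)) = 3.27 + (0.46612)·(-4.43) = 1.2051.

1.2051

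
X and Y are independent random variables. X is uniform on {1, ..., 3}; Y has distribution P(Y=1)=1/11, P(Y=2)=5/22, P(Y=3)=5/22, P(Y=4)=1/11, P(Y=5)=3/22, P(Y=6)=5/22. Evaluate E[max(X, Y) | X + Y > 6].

P(X + Y > 6) = 23/66.
Summing max(X,Y)·P(x,y) over outcomes with X + Y > 6 gives 64/33.
E[max(X, Y) | X + Y > 6] = (64/33) / (23/66) = 128/23.

128/23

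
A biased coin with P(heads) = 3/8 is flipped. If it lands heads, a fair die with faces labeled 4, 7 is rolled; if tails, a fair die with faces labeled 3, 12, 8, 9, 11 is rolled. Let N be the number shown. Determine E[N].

119/16

E[N | heads] = (4+7)/2 = 11/2.
E[N | tails] = (3+12+8+9+11)/5 = 43/5.
E[N] = (3/8)·(11/2) + (5/8)·(43/5) = 119/16.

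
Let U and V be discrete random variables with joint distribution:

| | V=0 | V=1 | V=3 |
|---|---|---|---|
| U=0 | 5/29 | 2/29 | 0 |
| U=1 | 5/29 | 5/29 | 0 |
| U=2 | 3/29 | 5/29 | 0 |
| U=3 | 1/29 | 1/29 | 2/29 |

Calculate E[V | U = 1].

P(U = 1) = 10/29.
Σ V·P over the event = 0·(5/29) + 1·(5/29) = 5/29.
E[V | U = 1] = (5/29) / (10/29) = 1/2.

1/2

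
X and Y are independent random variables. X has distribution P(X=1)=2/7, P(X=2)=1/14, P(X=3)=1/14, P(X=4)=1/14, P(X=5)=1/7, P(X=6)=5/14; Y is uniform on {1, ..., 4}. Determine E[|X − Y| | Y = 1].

39/14

P(Y = 1) = 1/4.
Summing |X−Y|·P(x,y) over outcomes with Y = 1 gives 39/56.
E[|X − Y| | Y = 1] = (39/56) / (1/4) = 39/14.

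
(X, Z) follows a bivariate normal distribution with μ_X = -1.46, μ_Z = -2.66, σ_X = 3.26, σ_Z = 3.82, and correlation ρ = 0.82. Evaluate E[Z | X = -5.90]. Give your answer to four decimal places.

For a bivariate normal, E[Z | X=x] = μ_Z + ρ·(σ_Z/σ_X)·(x − μ_X).
E[Z | X=-5.90] = -2.66 + (0.82)·(3.82/3.26)·(-5.90 − (-1.46)) = -2.66 + (0.96086)·(-4.44) = -6.9262.

-6.9262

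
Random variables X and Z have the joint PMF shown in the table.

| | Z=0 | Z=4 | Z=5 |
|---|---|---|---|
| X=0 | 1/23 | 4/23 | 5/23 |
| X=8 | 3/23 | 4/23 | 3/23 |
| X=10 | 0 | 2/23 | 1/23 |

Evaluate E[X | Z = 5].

34/9

P(Z = 5) = 9/23.
Σ X·P over the event = 0·(5/23) + 8·(3/23) + 10·(1/23) = 34/23.
E[X | Z = 5] = (34/23) / (9/23) = 34/9.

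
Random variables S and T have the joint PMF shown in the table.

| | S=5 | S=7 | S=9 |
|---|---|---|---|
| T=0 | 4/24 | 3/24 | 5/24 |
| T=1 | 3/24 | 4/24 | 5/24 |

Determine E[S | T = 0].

43/6

P(T = 0) = 1/2.
Σ S·P over the event = 5·(4/24) + 7·(3/24) + 9·(5/24) = 43/12.
E[S | T = 0] = (43/12) / (1/2) = 43/6.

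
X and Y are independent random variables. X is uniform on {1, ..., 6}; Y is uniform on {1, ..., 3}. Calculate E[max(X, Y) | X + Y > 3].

62/15

P(X + Y > 3) = 5/6.
Summing max(X,Y)·P(x,y) over outcomes with X + Y > 3 gives 31/9.
E[max(X, Y) | X + Y > 3] = (31/9) / (5/6) = 62/15.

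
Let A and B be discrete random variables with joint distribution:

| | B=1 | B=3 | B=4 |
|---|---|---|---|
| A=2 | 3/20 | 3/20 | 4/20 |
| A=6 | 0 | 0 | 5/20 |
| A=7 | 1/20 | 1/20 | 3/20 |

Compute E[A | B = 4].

P(B = 4) = 3/5.
Σ A·P over the event = 2·(4/20) + 6·(5/20) + 7·(3/20) = 59/20.
E[A | B = 4] = (59/20) / (3/5) = 59/12.

59/12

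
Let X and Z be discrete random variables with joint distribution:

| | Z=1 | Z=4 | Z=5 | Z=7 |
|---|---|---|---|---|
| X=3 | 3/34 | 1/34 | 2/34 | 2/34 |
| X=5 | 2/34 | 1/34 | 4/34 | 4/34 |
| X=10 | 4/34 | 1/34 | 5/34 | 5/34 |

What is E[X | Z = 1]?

59/9

P(Z = 1) = 9/34.
Σ X·P over the event = 3·(3/34) + 5·(2/34) + 10·(4/34) = 59/34.
E[X | Z = 1] = (59/34) / (9/34) = 59/9.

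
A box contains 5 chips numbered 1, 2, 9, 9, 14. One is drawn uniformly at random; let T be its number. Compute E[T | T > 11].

P(T > 11) = 1/5.
Σ over the event: 14·1/5 = 14/5.
E[T | T > 11] = (14/5) / (1/5) = 14.

14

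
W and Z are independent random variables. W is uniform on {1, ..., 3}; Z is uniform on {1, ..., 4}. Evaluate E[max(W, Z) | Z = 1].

2

Outcomes with Z = 1: (1,1), (2,1), (3,1), each with probability 1/12.
E[max(W, Z) | Z = 1] = (1 + 2 + 3) / 3 = 2.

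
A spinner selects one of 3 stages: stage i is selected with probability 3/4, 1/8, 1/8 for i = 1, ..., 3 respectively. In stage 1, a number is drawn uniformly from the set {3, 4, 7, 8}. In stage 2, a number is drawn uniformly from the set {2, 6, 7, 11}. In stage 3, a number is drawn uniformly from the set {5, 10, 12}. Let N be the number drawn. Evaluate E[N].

97/16

E[N | stage 1] = (3+4+7+8)/4 = 11/2.
E[N | stage 2] = (2+6+7+11)/4 = 13/2.
E[N | stage 3] = (5+10+12)/3 = 9.
E[N] = (3/4)·(11/2) + (1/8)·(13/2) + (1/8)·(9) = 97/16.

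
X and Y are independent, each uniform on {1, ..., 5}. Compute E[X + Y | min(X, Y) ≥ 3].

8

Outcomes with min(X, Y) ≥ 3: (3,3), (3,4), (3,5), (4,3), (4,4), (4,5), (5,3), (5,4), (5,5), each with probability 1/25.
E[X + Y | min(X, Y) ≥ 3] = (6 + 7 + 8 + 7 + 8 + 9 + 8 + 9 + 10) / 9 = 8.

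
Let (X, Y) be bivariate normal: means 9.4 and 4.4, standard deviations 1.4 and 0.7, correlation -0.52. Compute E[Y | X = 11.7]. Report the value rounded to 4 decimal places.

3.8020

E[Y | X=x] = μ_Y + ρ(σ_Y/σ_X)(x − μ_X) for jointly normal variables.
E[Y | X=11.7] = 4.4 + (-0.52)·(0.7/1.4)·(11.7 − (9.4)) = 4.4 + (-0.26)·(2.3) = 3.8020.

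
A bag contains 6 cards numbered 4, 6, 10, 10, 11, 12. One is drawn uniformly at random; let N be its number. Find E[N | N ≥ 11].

P(N ≥ 11) = 1/3.
Σ over the event: 11·1/6 + 12·1/6 = 23/6.
E[N | N ≥ 11] = (23/6) / (1/3) = 23/2.

23/2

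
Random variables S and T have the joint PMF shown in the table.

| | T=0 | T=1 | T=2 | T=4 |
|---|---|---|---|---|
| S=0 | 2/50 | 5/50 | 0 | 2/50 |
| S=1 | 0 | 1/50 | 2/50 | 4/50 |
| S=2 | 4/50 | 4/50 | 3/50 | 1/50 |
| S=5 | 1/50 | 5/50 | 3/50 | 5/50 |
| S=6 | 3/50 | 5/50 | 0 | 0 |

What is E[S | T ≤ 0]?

31/10

P(T ≤ 0) = 1/5.
Σ S·P over the event = 0·(2/50) + 2·(4/50) + 5·(1/50) + 6·(3/50) = 31/50.
E[S | T ≤ 0] = (31/50) / (1/5) = 31/10.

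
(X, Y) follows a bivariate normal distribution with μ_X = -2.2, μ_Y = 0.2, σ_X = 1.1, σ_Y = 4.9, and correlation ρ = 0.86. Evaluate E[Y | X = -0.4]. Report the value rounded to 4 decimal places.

The regression of Y on X has slope ρ·σ_Y/σ_X and passes through (μ_X, μ_Y).
E[Y | X=-0.4] = 0.2 + (0.86)·(4.9/1.1)·(-0.4 − (-2.2)) = 0.2 + (3.8309)·(1.8) = 7.0956.

7.0956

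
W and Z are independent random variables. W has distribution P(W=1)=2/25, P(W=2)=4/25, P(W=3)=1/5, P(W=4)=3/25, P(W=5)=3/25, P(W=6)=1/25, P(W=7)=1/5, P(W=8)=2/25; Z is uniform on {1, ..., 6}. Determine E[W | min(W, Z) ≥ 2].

P(min(W, Z) ≥ 2) = 23/30.
Summing W·P(x,y) over outcomes with min(W, Z) ≥ 2 gives 107/30.
E[W | min(W, Z) ≥ 2] = (107/30) / (23/30) = 107/23.

107/23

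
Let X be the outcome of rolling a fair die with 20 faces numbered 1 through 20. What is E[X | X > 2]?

P(X > 2) = 9/10.
E[X | X > 2] = (207/20) / (9/10) = 23/2.

23/2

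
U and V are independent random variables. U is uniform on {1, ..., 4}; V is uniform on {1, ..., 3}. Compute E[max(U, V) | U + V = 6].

7/2

P(U + V = 6) = 1/6.
Summing max(U,V)·P(x,y) over outcomes with U + V = 6 gives 7/12.
E[max(U, V) | U + V = 6] = (7/12) / (1/6) = 7/2.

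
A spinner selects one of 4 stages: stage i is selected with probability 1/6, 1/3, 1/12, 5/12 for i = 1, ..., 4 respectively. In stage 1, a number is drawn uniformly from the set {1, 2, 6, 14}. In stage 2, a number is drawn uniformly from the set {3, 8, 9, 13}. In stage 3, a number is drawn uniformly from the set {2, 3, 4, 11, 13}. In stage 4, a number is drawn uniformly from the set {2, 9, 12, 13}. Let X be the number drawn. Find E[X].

E[X | stage 1] = (1+2+6+14)/4 = 23/4.
E[X | stage 2] = (3+8+9+13)/4 = 33/4.
E[X | stage 3] = (2+3+4+11+13)/5 = 33/5.
E[X | stage 4] = (2+9+12+13)/4 = 9.
E[X] = (1/6)·(23/4) + (1/3)·(33/4) + (1/12)·(33/5) + (5/12)·(9) = 961/120.

961/120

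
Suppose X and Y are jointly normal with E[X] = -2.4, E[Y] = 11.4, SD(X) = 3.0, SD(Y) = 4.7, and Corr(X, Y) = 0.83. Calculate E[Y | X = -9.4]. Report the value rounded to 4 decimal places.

2.2977

The regression of Y on X has slope ρ·σ_Y/σ_X and passes through (μ_X, μ_Y).
E[Y | X=-9.4] = 11.4 + (0.83)·(4.7/3.0)·(-9.4 − (-2.4)) = 11.4 + (1.30033)·(-7) = 2.2977.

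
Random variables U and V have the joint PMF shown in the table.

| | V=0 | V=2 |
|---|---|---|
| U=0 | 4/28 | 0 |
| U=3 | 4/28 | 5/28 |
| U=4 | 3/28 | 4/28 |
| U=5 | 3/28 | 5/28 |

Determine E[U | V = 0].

39/14

P(V = 0) = 1/2.
Σ U·P over the event = 0·(4/28) + 3·(4/28) + 4·(3/28) + 5·(3/28) = 39/28.
E[U | V = 0] = (39/28) / (1/2) = 39/14.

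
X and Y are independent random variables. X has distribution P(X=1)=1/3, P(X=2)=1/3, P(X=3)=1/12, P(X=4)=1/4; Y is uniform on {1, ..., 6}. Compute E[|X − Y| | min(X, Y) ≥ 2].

13/8

P(min(X, Y) ≥ 2) = 5/9.
Summing |X−Y|·P(x,y) over outcomes with min(X, Y) ≥ 2 gives 65/72.
E[|X − Y| | min(X, Y) ≥ 2] = (65/72) / (5/9) = 13/8.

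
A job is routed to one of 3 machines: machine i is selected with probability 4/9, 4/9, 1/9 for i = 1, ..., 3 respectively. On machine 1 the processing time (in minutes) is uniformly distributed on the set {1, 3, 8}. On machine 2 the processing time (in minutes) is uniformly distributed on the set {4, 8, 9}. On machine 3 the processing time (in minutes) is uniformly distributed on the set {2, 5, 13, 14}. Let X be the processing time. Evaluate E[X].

35/6

E[X | machine 1] = (1+3+8)/3 = 4.
E[X | machine 2] = (4+8+9)/3 = 7.
E[X | machine 3] = (2+5+13+14)/4 = 17/2.
E[X] = (4/9)·(4) + (4/9)·(7) + (1/9)·(17/2) = 35/6.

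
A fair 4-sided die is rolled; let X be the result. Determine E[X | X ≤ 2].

3/2

Given X ≤ 2, X is equally likely to be any of {1, 2}.
E[X | X ≤ 2] = (1 + 2) / 2 = 3/2.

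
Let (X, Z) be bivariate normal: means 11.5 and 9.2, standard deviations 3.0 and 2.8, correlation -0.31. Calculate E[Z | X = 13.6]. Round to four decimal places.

For a bivariate normal, E[Z | X=x] = μ_Z + ρ·(σ_Z/σ_X)·(x − μ_X).
E[Z | X=13.6] = 9.2 + (-0.31)·(2.8/3.0)·(13.6 − (11.5)) = 9.2 + (-0.28933)·(2.1) = 8.5924.

8.5924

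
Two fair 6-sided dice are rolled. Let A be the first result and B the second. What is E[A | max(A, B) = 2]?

Outcomes with max(A, B) = 2: (1,2), (2,1), (2,2), each with probability 1/36.
E[A | max(A, B) = 2] = (1 + 2 + 2) / 3 = 5/3.

5/3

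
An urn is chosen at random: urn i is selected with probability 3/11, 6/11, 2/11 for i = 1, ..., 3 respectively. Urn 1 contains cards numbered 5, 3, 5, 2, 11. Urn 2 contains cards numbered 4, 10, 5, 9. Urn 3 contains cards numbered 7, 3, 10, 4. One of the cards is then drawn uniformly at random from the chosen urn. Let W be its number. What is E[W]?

348/55

E[W | urn 1] = (5+3+5+2+11)/5 = 26/5.
E[W | urn 2] = (4+10+5+9)/4 = 7.
E[W | urn 3] = (7+3+10+4)/4 = 6.
By the law of total expectation,
E[W] = (3/11)·(26/5) + (6/11)·(7) + (2/11)·(6) = 348/55.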